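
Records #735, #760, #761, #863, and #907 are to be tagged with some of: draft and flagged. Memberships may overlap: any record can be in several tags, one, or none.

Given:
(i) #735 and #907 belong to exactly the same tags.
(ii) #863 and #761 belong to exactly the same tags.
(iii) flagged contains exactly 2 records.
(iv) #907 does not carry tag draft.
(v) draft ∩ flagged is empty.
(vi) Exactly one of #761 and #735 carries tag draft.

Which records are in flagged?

flagged = {#735, #907}

From (iv): #907 ∉ draft.
(i): #735 matches #907: #735 ∉ draft.
(vi) (exactly one): #761 ∈ draft.
(ii): #863 matches #761: #863 ∈ draft.
(v) (disjoint): #761 ∉ flagged.
(v) (disjoint): #863 ∉ flagged.
Suppose #735 ∉ flagged: no assignment then satisfies all the clues, so #735 ∈ flagged.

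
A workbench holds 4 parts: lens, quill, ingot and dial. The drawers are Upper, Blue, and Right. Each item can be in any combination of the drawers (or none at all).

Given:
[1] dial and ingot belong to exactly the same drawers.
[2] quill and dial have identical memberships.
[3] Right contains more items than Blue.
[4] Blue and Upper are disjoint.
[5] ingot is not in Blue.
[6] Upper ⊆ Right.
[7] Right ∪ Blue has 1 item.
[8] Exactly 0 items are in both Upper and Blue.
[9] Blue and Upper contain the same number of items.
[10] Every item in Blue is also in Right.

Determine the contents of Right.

Right = {lens}

From (5): ingot ∉ Blue.
(1): dial matches ingot: dial ∉ Blue.
(2): quill matches dial: quill ∉ Blue.
Suppose lens ∉ Right: no assignment then satisfies all the clues, so lens ∈ Right.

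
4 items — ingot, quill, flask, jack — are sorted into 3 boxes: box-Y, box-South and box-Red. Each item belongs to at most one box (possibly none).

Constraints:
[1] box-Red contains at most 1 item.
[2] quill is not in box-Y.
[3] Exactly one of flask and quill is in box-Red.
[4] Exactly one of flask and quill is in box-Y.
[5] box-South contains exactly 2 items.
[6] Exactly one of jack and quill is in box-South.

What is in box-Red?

box-Red = {quill}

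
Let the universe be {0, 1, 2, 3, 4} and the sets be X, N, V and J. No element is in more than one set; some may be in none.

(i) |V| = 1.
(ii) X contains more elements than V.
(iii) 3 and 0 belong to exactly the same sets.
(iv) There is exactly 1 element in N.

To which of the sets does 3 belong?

3: X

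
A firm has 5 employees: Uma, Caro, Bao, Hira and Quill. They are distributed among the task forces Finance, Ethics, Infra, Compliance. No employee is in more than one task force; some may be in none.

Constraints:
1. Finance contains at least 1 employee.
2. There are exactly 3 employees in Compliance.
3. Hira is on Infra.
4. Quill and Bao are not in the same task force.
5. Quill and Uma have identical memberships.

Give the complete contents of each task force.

Finance = {Bao}; Ethics = {}; Infra = {Hira}; Compliance = {Caro, Quill, Uma}

From (3): Hira ∈ Infra.
Suppose Uma ∈ Finance: no assignment then satisfies all the clues, so Uma ∉ Finance.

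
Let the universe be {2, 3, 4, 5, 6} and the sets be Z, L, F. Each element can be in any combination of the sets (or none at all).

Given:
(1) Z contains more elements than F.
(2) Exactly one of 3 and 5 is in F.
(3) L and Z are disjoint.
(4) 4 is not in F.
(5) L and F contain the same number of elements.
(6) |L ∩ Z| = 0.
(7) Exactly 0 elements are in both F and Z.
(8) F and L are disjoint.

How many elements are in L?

1

From (4): 4 ∉ F.
Suppose 2 ∈ F: no assignment then satisfies all the clues, so 2 ∉ F.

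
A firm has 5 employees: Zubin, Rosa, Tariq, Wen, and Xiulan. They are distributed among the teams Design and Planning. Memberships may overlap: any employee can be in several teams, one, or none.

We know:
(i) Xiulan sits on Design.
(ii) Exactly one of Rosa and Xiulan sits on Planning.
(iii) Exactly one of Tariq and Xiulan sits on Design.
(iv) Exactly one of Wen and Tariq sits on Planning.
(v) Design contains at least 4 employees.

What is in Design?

Design = {Rosa, Wen, Xiulan, Zubin}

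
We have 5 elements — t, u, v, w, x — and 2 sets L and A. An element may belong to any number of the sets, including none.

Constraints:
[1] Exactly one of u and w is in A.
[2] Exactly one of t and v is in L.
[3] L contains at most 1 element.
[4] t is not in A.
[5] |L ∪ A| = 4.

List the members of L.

L = {t}

From (4): t ∉ A.
Suppose t ∉ L: no assignment then satisfies all the clues, so t ∈ L.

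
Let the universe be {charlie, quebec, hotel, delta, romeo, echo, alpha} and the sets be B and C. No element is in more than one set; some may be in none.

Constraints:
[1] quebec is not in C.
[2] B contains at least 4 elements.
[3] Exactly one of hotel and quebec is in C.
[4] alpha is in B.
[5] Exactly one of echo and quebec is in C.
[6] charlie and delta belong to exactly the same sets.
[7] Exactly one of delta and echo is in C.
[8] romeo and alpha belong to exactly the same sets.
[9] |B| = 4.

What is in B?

From (1): quebec ∉ C.
From (4): alpha ∈ B.
(3) (exactly one): hotel ∈ C.
(5) (exactly one): echo ∈ C.
(7) (exactly one): delta ∉ C.
(8): romeo matches alpha: romeo ∈ B.
(6): charlie matches delta: charlie ∉ C.
Suppose charlie ∉ B: no assignment then satisfies all the clues, so charlie ∈ B.

B = {alpha, charlie, delta, romeo}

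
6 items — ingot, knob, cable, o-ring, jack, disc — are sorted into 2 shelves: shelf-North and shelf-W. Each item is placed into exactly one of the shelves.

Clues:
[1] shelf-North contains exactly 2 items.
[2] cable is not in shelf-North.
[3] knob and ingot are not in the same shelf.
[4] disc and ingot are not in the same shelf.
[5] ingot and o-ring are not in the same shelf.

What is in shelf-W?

shelf-W = {cable, disc, knob, o-ring}

From (2): cable ∉ shelf-North.
Only one shelf left: cable ∈ shelf-W.
Suppose ingot ∈ shelf-W: no assignment then satisfies all the clues, so ingot ∉ shelf-W.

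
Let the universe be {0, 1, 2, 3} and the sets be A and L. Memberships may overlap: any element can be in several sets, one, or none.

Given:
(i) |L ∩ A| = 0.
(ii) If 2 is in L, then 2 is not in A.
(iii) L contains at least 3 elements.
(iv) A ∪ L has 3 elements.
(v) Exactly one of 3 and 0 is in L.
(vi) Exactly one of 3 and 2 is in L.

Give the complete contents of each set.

A = {}; L = {0, 1, 2}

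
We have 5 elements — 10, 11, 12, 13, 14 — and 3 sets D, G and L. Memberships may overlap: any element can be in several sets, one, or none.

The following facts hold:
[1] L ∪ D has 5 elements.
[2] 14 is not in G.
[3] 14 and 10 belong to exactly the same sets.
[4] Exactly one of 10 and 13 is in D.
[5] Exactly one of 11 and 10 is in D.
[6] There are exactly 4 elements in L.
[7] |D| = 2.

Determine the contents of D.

From (2): 14 ∉ G.
(3): 10 matches 14: 10 ∉ G.
Suppose 10 ∈ D: no assignment then satisfies all the clues, so 10 ∉ D.

D = {11, 13}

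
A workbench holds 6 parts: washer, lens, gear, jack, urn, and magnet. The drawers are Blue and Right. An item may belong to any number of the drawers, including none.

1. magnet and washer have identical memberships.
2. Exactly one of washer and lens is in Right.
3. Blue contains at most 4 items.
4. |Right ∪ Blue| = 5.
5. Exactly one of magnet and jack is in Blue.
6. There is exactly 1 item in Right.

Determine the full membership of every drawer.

Blue = {gear, magnet, urn, washer}; Right = {lens}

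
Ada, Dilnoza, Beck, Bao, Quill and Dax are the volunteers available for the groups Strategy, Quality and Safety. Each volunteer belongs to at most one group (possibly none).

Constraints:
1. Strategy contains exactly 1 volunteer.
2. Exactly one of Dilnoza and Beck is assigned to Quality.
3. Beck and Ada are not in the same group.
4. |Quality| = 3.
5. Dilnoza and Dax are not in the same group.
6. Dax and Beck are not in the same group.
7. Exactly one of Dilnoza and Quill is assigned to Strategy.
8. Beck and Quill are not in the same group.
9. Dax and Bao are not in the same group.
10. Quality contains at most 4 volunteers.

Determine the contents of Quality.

Quality = {Ada, Bao, Dilnoza}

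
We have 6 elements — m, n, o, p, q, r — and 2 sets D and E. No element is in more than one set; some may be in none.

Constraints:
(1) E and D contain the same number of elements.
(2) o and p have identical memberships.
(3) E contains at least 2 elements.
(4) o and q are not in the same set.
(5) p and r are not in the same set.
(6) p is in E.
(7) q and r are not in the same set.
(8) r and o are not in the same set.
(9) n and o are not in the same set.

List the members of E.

From (6): p ∈ E.
(2): o matches p: o ∉ D.
(2): o matches p: o ∈ E.
(4): q ∉ E.
(5): r ∉ E.
(9): n ∉ E.
Suppose m ∈ E: no assignment then satisfies all the clues, so m ∉ E.

E = {o, p}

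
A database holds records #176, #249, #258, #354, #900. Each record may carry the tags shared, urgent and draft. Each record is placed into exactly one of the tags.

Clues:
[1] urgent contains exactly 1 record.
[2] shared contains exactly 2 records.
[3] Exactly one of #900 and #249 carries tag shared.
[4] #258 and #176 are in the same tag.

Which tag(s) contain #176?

#176: draft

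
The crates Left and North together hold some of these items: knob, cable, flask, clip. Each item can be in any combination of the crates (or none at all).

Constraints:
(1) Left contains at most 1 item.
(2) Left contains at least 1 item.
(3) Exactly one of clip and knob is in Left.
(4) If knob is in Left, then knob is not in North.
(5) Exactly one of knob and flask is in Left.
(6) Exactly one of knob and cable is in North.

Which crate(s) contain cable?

cable: North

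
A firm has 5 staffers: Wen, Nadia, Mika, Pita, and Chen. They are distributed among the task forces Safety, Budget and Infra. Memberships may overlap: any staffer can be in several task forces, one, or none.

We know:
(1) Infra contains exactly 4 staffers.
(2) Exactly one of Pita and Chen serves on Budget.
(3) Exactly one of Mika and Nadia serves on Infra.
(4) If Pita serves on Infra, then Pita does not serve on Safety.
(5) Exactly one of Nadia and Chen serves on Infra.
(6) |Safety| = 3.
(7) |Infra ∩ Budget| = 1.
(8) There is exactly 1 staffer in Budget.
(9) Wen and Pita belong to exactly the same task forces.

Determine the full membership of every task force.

Safety = {Chen, Mika, Nadia}; Budget = {Chen}; Infra = {Chen, Mika, Pita, Wen}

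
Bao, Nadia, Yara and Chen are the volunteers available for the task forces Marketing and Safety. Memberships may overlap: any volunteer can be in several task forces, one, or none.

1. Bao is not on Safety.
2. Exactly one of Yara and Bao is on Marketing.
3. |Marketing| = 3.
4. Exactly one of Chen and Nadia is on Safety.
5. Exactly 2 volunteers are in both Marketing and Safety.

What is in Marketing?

Marketing = {Chen, Nadia, Yara}

From (1): Bao ∉ Safety.
Suppose Bao ∈ Marketing: no assignment then satisfies all the clues, so Bao ∉ Marketing.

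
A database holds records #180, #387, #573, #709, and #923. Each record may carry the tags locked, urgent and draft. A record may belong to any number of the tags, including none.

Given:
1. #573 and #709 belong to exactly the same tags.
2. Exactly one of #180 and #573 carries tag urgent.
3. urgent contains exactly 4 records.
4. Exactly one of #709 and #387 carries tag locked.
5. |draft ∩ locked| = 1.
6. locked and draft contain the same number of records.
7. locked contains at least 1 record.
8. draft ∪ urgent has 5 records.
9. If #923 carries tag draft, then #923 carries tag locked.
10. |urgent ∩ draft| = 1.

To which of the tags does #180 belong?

#180: draft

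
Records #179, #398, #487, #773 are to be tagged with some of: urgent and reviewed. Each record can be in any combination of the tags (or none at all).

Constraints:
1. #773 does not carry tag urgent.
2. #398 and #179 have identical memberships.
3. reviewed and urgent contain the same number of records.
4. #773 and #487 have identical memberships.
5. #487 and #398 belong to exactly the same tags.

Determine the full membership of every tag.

urgent = {}; reviewed = {}

From (1): #773 ∉ urgent.
(4): #487 matches #773: #487 ∉ urgent.
(5): #398 matches #487: #398 ∉ urgent.
(2): #179 matches #398: #179 ∉ urgent.
Suppose #179 ∈ reviewed: no assignment then satisfies all the clues, so #179 ∉ reviewed.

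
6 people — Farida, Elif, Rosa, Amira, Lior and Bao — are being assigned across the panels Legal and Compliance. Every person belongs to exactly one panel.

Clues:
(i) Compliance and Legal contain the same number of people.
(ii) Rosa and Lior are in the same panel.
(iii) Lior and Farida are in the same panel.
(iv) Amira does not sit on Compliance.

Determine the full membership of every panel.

Legal = {Amira, Bao, Elif}; Compliance = {Farida, Lior, Rosa}

From (iv): Amira ∉ Compliance.
Only one panel left: Amira ∈ Legal.
Suppose Farida ∈ Legal: no assignment then satisfies all the clues, so Farida ∉ Legal.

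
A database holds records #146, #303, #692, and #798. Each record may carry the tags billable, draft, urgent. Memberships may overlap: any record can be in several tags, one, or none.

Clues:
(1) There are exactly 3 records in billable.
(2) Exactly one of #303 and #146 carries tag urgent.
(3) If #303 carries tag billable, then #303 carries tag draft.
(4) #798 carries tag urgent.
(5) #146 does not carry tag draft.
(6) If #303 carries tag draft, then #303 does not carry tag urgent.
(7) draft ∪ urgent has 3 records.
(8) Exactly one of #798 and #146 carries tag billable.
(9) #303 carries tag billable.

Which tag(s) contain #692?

#692: billable

From (4): #798 ∈ urgent.
From (5): #146 ∉ draft.
From (9): #303 ∈ billable.
(3): #303 ∈ draft.
(6): #303 ∉ urgent.
(2) (exactly one): #146 ∈ urgent.
Suppose #692 ∉ billable: no assignment then satisfies all the clues, so #692 ∈ billable.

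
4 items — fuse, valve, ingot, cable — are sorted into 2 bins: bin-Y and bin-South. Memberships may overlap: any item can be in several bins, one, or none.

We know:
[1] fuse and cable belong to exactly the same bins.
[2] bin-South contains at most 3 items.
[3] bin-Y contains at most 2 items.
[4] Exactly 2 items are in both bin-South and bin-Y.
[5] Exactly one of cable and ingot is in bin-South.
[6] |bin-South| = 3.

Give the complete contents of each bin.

bin-Y = {cable, fuse}; bin-South = {cable, fuse, valve}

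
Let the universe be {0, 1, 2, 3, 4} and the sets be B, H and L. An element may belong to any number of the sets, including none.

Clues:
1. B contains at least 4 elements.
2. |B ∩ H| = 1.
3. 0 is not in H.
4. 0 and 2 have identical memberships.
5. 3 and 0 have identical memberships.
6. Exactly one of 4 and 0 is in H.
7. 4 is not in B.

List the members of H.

From (3): 0 ∉ H.
From (7): 4 ∉ B.
(1): only 4 candidates remain for B, so all are in.
(4): 2 matches 0: 2 ∉ H.
(5): 3 matches 0: 3 ∉ H.
(6) (exactly one): 4 ∈ H.
Suppose 1 ∉ H: no assignment then satisfies all the clues, so 1 ∈ H.

H = {1, 4}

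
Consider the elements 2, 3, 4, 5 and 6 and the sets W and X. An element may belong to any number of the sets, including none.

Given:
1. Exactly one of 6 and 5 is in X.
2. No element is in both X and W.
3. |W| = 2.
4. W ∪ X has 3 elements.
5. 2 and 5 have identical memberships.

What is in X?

X = {6}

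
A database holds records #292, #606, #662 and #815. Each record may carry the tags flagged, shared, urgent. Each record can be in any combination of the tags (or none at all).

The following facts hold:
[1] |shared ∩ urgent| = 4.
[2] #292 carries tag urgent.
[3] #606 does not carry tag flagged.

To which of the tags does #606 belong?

From (2): #292 ∈ urgent.
From (3): #606 ∉ flagged.
Suppose #606 ∉ shared: no assignment then satisfies all the clues, so #606 ∈ shared.

#606: shared, urgent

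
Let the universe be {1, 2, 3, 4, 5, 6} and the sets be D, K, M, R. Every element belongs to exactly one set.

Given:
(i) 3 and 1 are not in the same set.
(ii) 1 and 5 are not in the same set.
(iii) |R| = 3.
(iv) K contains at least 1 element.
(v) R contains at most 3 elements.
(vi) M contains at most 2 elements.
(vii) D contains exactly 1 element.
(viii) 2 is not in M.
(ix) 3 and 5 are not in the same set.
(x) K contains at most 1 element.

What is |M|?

1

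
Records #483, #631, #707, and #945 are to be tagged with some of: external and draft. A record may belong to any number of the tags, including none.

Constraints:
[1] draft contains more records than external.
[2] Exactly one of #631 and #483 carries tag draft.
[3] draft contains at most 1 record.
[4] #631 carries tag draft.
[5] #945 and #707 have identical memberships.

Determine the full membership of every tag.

external = {}; draft = {#631}

From (4): #631 ∈ draft.
(2) (exactly one): #483 ∉ draft.
(3): draft already has 1, so the rest are out.
Suppose #483 ∈ external: no assignment then satisfies all the clues, so #483 ∉ external.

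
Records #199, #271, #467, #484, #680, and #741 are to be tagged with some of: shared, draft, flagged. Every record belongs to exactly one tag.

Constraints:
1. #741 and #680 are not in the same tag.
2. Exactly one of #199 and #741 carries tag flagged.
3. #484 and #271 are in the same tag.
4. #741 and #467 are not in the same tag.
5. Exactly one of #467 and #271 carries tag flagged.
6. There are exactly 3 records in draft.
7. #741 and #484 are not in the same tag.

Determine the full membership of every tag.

shared = {#741}; draft = {#271, #484, #680}; flagged = {#199, #467}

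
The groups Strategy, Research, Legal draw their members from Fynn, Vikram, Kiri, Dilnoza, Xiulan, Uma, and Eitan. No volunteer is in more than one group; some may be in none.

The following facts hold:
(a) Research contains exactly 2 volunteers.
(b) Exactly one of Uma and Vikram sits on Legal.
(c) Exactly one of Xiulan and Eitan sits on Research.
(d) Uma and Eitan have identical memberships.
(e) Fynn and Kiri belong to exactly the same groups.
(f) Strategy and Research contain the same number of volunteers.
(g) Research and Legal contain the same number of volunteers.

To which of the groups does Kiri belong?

Kiri: Strategy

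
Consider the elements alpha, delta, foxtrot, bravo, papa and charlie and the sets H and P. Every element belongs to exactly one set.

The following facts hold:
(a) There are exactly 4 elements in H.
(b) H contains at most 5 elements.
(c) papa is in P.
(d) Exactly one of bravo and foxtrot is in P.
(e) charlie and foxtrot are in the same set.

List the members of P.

P = {bravo, papa}

From (c): papa ∈ P.
Suppose alpha ∈ P: no assignment then satisfies all the clues, so alpha ∉ P.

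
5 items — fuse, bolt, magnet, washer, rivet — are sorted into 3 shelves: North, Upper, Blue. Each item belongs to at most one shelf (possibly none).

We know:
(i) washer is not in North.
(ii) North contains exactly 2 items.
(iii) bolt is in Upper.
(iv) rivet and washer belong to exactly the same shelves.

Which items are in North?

North = {fuse, magnet}

From (i): washer ∉ North.
From (iii): bolt ∈ Upper.
(iv): rivet matches washer: rivet ∉ North.
(ii): only 2 candidates remain for North, so all are in.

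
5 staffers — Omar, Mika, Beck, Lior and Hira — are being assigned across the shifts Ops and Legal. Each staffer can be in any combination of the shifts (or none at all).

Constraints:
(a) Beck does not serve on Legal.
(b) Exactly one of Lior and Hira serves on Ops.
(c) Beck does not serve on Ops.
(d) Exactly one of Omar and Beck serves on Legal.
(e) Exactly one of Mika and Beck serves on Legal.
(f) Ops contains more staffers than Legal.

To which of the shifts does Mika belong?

Mika: Legal, Ops

From (a): Beck ∉ Legal.
From (c): Beck ∉ Ops.
(d) (exactly one): Omar ∈ Legal.
(e) (exactly one): Mika ∈ Legal.
Suppose Mika ∉ Ops: no assignment then satisfies all the clues, so Mika ∈ Ops.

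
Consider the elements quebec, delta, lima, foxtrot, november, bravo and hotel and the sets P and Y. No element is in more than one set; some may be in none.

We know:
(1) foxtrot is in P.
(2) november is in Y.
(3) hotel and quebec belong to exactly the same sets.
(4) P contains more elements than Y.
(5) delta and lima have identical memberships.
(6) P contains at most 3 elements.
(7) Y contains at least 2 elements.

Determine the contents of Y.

Y = {bravo, november}

From (1): foxtrot ∈ P.
From (2): november ∈ Y.
Suppose quebec ∈ Y: no assignment then satisfies all the clues, so quebec ∉ Y.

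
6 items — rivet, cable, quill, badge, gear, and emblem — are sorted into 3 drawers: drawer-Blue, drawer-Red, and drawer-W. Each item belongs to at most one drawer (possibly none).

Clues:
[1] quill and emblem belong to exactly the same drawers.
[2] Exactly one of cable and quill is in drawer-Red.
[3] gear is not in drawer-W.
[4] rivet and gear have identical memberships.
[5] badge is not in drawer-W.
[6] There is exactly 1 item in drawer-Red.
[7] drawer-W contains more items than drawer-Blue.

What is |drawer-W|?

2

From (3): gear ∉ drawer-W.
From (5): badge ∉ drawer-W.
(4): rivet matches gear: rivet ∉ drawer-W.
Suppose rivet ∈ drawer-Blue: no assignment then satisfies all the clues, so rivet ∉ drawer-Blue.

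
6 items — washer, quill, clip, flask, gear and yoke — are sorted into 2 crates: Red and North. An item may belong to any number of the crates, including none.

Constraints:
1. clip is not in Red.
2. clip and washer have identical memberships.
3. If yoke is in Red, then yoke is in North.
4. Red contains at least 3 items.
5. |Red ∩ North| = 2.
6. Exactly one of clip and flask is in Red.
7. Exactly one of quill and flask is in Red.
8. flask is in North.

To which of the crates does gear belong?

gear: Red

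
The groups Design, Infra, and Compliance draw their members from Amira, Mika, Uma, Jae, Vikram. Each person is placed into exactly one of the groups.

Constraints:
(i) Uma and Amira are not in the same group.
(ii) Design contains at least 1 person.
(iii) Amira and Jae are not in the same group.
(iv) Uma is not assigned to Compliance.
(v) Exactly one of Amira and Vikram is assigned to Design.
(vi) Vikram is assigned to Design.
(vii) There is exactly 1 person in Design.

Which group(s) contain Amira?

From (iv): Uma ∉ Compliance.
From (vi): Vikram ∈ Design.
(v) (exactly one): Amira ∉ Design.
(vii): Design already has 1, so the rest are out.
Only one group left: Uma ∈ Infra.
(i): Amira ∉ Infra.
Only one group left: Amira ∈ Compliance.
(iii): Jae ∉ Compliance.
Only one group left: Jae ∈ Infra.

Amira: Compliance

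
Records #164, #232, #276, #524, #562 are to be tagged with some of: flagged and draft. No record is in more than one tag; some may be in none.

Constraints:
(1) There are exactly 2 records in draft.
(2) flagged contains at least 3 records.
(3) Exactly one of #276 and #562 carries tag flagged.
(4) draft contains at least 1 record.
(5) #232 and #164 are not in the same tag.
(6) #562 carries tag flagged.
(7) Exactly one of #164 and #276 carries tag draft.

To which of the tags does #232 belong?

#232: draft

From (6): #562 ∈ flagged.
(3) (exactly one): #276 ∉ flagged.
Suppose #232 ∈ flagged: no assignment then satisfies all the clues, so #232 ∉ flagged.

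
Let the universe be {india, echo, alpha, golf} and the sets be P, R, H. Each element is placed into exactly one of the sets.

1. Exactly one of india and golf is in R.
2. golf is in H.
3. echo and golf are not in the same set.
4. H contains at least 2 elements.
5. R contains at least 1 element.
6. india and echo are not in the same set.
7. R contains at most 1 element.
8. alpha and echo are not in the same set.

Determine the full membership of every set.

P = {echo}; R = {india}; H = {alpha, golf}

From (2): golf ∈ H.
(1) (exactly one): india ∈ R.
(3): echo ∉ H.
(4): only 2 candidates remain for H, so all are in.
(6): echo ∉ R.
Only one set left: echo ∈ P.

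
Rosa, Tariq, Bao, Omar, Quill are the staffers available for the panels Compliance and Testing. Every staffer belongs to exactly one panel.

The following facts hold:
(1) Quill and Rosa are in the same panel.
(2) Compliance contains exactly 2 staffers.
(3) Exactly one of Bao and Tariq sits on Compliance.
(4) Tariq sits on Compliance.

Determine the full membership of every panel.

From (4): Tariq ∈ Compliance.
(3) (exactly one): Bao ∉ Compliance.
Only one panel left: Bao ∈ Testing.
Suppose Rosa ∈ Compliance: no assignment then satisfies all the clues, so Rosa ∉ Compliance.

Compliance = {Omar, Tariq}; Testing = {Bao, Quill, Rosa}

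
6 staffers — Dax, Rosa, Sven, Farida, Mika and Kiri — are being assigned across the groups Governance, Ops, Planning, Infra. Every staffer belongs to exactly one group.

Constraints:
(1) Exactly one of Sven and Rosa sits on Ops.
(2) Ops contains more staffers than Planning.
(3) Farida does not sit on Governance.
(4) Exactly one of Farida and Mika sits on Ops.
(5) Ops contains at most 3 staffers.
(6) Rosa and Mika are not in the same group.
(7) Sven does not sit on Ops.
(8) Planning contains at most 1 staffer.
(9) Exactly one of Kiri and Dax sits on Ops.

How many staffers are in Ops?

3

From (3): Farida ∉ Governance.
From (7): Sven ∉ Ops.
(1) (exactly one): Rosa ∈ Ops.
(6): Mika ∉ Ops.
(4) (exactly one): Farida ∈ Ops.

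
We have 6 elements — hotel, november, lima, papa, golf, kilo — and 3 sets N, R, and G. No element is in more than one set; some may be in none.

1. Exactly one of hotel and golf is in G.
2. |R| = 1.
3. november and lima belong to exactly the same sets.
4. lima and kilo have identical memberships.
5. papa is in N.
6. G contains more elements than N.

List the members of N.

N = {papa}

From (5): papa ∈ N.
Suppose hotel ∈ N: no assignment then satisfies all the clues, so hotel ∉ N.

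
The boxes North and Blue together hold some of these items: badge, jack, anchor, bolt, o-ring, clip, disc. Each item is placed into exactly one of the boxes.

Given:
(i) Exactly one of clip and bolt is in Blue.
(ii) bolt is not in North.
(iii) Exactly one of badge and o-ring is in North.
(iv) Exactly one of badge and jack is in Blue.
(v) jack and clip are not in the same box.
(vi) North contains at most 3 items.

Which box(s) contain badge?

badge: North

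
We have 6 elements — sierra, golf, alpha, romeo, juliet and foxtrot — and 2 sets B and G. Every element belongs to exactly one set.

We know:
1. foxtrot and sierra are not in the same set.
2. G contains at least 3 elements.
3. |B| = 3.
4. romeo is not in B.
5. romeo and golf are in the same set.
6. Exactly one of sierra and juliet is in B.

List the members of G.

G = {golf, romeo, sierra}

From (4): romeo ∉ B.
(5): golf matches romeo: golf ∉ B.
Only one set left: golf ∈ G.
Only one set left: romeo ∈ G.
Suppose sierra ∉ G: no assignment then satisfies all the clues, so sierra ∈ G.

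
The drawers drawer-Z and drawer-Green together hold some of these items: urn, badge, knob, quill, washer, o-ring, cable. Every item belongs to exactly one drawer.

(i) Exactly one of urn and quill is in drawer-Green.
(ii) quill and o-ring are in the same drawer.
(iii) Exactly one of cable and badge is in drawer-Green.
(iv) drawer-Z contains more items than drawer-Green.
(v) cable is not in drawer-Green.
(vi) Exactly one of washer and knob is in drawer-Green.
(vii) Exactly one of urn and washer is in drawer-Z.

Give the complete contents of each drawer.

drawer-Z = {cable, o-ring, quill, washer}; drawer-Green = {badge, knob, urn}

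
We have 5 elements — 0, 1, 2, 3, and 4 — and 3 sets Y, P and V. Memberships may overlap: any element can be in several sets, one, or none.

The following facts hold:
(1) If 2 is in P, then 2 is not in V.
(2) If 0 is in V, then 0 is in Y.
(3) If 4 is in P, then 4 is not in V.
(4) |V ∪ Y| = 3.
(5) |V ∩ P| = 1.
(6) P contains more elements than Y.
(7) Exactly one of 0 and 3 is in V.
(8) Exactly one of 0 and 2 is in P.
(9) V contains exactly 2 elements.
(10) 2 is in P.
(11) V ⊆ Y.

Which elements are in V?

V = {0, 1}

From (10): 2 ∈ P.
(1): 2 ∉ V.
(8) (exactly one): 0 ∉ P.
Suppose 0 ∉ V: no assignment then satisfies all the clues, so 0 ∈ V.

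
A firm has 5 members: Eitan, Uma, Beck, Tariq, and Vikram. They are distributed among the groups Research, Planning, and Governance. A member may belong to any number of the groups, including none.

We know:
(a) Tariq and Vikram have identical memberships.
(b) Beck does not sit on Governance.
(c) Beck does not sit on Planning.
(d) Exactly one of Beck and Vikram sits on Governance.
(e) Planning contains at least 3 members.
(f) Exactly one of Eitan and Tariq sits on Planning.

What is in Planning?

Planning = {Tariq, Uma, Vikram}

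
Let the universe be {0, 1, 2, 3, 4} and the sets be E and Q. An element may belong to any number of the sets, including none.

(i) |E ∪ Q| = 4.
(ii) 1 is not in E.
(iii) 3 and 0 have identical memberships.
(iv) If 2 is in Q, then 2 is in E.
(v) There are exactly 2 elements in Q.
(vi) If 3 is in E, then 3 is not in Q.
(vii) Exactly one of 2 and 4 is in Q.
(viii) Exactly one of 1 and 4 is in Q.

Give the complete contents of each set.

From (ii): 1 ∉ E.
Suppose 0 ∉ E: no assignment then satisfies all the clues, so 0 ∈ E.

E = {0, 2, 3}; Q = {1, 2}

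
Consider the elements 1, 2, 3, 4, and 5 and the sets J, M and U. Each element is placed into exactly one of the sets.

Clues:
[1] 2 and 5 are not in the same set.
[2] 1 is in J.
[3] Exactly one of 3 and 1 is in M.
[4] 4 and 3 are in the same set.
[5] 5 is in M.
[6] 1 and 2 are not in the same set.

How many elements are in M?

3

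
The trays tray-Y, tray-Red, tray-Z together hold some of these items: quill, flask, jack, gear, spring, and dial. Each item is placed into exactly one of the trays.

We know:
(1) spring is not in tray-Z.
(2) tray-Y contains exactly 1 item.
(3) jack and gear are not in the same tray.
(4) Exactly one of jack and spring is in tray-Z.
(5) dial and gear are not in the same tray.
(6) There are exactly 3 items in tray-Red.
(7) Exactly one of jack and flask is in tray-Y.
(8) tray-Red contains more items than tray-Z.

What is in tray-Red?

From (1): spring ∉ tray-Z.
(4) (exactly one): jack ∈ tray-Z.
(7) (exactly one): flask ∈ tray-Y.
(2): tray-Y already has 1, so the rest are out.
(3): gear ∉ tray-Z.
Only one tray left: gear ∈ tray-Red.
Only one tray left: spring ∈ tray-Red.
(5): dial ∉ tray-Red.
(6): only 3 candidates remain for tray-Red, so all are in.
Only one tray left: dial ∈ tray-Z.

tray-Red = {gear, quill, spring}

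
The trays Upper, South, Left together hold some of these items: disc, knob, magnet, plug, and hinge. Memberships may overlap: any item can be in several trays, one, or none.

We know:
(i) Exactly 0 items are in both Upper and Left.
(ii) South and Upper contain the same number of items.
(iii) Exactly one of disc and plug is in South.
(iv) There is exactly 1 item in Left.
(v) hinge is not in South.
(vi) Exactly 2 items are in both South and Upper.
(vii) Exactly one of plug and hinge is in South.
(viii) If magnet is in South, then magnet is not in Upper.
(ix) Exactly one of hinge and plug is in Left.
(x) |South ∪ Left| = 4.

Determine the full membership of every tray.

From (v): hinge ∉ South.
(vii) (exactly one): plug ∈ South.
(iii) (exactly one): disc ∉ South.
Suppose disc ∉ Upper: no assignment then satisfies all the clues, so disc ∈ Upper.

Upper = {disc, knob, plug}; South = {knob, magnet, plug}; Left = {hinge}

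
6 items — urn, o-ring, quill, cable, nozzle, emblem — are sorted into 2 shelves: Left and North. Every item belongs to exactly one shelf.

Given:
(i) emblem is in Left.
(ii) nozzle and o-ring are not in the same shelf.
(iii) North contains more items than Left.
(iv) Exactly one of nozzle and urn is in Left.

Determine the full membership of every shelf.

From (i): emblem ∈ Left.
Suppose urn ∈ Left: no assignment then satisfies all the clues, so urn ∉ Left.

Left = {emblem, nozzle}; North = {cable, o-ring, quill, urn}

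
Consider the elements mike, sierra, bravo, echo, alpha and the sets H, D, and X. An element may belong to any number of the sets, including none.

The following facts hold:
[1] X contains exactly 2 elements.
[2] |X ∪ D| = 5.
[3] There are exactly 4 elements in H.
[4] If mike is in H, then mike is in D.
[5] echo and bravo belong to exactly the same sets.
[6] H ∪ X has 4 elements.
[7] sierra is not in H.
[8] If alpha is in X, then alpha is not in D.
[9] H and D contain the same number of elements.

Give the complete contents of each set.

H = {alpha, bravo, echo, mike}; D = {bravo, echo, mike, sierra}; X = {alpha, mike}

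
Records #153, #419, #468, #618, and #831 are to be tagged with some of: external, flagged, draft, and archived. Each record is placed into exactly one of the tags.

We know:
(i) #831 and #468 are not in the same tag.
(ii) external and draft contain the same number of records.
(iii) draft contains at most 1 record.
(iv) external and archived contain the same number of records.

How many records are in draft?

1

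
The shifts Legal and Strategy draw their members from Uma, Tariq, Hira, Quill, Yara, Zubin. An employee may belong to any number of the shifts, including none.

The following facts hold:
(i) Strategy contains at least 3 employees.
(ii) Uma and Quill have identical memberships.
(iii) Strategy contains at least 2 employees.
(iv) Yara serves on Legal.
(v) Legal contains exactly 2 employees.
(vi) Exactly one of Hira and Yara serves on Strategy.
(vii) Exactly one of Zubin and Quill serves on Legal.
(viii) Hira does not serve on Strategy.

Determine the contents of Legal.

From (iv): Yara ∈ Legal.
From (viii): Hira ∉ Strategy.
(vi) (exactly one): Yara ∈ Strategy.
Suppose Uma ∈ Legal: no assignment then satisfies all the clues, so Uma ∉ Legal.

Legal = {Yara, Zubin}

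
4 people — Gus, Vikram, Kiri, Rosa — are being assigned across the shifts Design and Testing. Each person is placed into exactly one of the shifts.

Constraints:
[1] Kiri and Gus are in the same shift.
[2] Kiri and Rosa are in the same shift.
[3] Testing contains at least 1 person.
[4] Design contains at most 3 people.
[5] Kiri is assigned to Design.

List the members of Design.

Design = {Gus, Kiri, Rosa}

From (5): Kiri ∈ Design.
(1): Gus matches Kiri: Gus ∈ Design.
(2): Rosa matches Kiri: Rosa ∈ Design.
(3): only 1 candidates remain for Testing, so all are in.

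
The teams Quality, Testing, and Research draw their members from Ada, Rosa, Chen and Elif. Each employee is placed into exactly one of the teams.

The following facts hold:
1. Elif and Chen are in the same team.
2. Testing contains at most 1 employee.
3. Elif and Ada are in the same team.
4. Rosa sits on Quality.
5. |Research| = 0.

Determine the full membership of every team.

Quality = {Ada, Chen, Elif, Rosa}; Testing = {}; Research = {}

From (4): Rosa ∈ Quality.
(5): Research already has 0, so the rest are out.
Suppose Ada ∉ Quality: no assignment then satisfies all the clues, so Ada ∈ Quality.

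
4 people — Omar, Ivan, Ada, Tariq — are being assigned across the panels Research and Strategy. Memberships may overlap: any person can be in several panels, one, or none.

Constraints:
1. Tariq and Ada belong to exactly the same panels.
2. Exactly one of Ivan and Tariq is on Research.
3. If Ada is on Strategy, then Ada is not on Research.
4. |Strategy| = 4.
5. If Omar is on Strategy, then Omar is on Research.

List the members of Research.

(4): only 4 candidates remain for Strategy, so all are in.
(5): Omar ∈ Research.
(3): Ada ∉ Research.
(1): Tariq matches Ada: Tariq ∉ Research.
(2) (exactly one): Ivan ∈ Research.

Research = {Ivan, Omar}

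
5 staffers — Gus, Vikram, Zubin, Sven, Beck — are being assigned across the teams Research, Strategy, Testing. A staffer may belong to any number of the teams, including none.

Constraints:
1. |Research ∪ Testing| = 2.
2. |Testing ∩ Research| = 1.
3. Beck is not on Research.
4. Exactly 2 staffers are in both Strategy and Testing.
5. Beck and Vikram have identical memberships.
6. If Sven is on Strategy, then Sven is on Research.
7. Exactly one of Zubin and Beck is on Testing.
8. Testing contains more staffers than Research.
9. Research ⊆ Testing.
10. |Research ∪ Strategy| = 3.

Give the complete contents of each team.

Research = {Sven}; Strategy = {Gus, Sven, Zubin}; Testing = {Sven, Zubin}

From (3): Beck ∉ Research.
(5): Vikram matches Beck: Vikram ∉ Research.
Suppose Gus ∈ Research: no assignment then satisfies all the clues, so Gus ∉ Research.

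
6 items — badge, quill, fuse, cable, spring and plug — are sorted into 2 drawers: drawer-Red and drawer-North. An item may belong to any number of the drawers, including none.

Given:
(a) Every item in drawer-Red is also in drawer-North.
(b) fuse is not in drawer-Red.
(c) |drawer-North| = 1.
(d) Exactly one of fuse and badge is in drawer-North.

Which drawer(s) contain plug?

From (b): fuse ∉ drawer-Red.
Suppose plug ∈ drawer-Red: no assignment then satisfies all the clues, so plug ∉ drawer-Red.

plug: none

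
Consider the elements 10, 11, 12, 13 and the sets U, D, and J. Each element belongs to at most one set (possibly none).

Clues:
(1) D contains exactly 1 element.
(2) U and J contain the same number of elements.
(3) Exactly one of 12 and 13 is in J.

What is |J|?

1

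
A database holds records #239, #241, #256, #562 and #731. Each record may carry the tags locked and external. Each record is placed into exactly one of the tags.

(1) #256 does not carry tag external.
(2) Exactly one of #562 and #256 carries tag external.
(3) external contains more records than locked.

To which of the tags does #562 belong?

#562: external

From (1): #256 ∉ external.
(2) (exactly one): #562 ∈ external.
Only one tag left: #256 ∈ locked.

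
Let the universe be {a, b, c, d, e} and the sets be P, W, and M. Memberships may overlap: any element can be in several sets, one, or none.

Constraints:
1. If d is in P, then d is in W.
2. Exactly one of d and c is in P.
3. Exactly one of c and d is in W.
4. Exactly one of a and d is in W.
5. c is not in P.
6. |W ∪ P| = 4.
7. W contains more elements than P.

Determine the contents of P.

P = {a, d}

From (5): c ∉ P.
(2) (exactly one): d ∈ P.
(1): d ∈ W.
(3) (exactly one): c ∉ W.
(4) (exactly one): a ∉ W.
Suppose a ∉ P: no assignment then satisfies all the clues, so a ∈ P.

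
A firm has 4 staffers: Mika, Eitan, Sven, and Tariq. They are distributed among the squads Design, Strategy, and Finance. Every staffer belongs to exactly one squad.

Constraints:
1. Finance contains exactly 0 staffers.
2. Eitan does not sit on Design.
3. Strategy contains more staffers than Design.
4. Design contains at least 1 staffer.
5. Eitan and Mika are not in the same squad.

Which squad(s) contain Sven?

Sven: Strategy

From (2): Eitan ∉ Design.
(1): Finance already has 0, so the rest are out.
Only one squad left: Eitan ∈ Strategy.
(5): Mika ∉ Strategy.
Only one squad left: Mika ∈ Design.
Suppose Sven ∈ Design: no assignment then satisfies all the clues, so Sven ∉ Design.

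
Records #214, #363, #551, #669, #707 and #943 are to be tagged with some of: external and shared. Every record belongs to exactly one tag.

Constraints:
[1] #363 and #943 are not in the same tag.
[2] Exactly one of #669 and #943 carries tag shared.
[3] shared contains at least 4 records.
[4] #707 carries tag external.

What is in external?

From (4): #707 ∈ external.
Suppose #214 ∈ external: no assignment then satisfies all the clues, so #214 ∉ external.

external = {#707, #943}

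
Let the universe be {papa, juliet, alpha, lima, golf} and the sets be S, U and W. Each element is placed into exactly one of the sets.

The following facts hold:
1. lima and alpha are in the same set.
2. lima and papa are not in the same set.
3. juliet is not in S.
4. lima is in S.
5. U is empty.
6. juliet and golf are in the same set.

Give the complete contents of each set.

From (3): juliet ∉ S.
From (4): lima ∈ S.
(1): alpha matches lima: alpha ∈ S.
(2): papa ∉ S.
(5): U already has 0, so the rest are out.
(6): golf matches juliet: golf ∉ S.
Only one set left: papa ∈ W.
Only one set left: juliet ∈ W.
Only one set left: golf ∈ W.

S = {alpha, lima}; U = {}; W = {golf, juliet, papa}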